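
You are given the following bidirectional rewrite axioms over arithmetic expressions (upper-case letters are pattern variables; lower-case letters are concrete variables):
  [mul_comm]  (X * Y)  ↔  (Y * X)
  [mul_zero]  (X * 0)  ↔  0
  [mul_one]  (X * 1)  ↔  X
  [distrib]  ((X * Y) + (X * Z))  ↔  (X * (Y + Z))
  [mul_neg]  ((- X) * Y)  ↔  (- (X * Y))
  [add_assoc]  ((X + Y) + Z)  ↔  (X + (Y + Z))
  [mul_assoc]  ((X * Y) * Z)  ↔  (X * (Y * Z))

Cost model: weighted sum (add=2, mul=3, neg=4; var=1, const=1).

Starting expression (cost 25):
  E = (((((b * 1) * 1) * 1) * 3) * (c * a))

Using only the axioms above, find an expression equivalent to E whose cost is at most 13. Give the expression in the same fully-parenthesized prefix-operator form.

step 1: mul_one (→) rewrites (((b * 1) * 1) * 1) into ((b * 1) * 1), now ((((b * 1) * 1) * 3) * (c * a))
step 2: mul_one (→) rewrites (b * 1) into b, now (((b * 1) * 3) * (c * a))
step 3: mul_one (→) rewrites (b * 1) into b, reaching cost 13 (bound 13)

((b * 3) * (c * a))   [cost 13]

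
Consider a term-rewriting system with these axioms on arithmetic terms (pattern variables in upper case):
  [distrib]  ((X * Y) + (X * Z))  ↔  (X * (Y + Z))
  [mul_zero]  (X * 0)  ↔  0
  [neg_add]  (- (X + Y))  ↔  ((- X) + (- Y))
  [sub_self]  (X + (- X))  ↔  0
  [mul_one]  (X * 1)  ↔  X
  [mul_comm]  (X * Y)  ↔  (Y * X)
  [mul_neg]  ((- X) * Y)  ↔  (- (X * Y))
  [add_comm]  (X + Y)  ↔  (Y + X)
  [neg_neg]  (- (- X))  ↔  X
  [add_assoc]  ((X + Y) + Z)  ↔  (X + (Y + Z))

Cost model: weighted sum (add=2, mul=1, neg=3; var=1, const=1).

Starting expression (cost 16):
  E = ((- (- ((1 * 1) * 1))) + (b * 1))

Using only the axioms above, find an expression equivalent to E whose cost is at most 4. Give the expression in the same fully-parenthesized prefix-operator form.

(b + 1)   [cost 4]

1. [neg_neg →] (- (- ((1 * 1) * 1)))  →  ((1 * 1) * 1);  E = (((1 * 1) * 1) + (b * 1))
2. [mul_one →] (b * 1)  →  b;  E = (((1 * 1) * 1) + b)
3. [mul_one →] ((1 * 1) * 1)  →  (1 * 1);  E = ((1 * 1) + b)
4. [add_comm →] ((1 * 1) + b)  →  (b + (1 * 1))
5. [mul_one →] (1 * 1)  →  1;  cost 4 ≤ 4, done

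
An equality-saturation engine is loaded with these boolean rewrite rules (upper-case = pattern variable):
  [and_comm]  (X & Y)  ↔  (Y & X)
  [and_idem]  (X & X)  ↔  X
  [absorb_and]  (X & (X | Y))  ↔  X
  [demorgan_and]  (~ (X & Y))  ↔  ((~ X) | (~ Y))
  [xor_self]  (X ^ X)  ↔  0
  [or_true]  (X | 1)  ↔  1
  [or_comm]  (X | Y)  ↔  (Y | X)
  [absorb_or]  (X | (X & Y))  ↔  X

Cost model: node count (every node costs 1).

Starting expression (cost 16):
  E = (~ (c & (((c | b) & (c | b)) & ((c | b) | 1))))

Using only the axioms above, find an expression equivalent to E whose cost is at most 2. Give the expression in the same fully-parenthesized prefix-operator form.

(~ c)   [cost 2]

step 1: and_idem (→) rewrites ((c | b) & (c | b)) into (c | b), now (~ (c & ((c | b) & ((c | b) | 1))))
step 2: absorb_and (→) rewrites ((c | b) & ((c | b) | 1)) into (c | b), now (~ (c & (c | b)))
step 3: absorb_and (→) rewrites (c & (c | b)) into c, reaching cost 2 (bound 2)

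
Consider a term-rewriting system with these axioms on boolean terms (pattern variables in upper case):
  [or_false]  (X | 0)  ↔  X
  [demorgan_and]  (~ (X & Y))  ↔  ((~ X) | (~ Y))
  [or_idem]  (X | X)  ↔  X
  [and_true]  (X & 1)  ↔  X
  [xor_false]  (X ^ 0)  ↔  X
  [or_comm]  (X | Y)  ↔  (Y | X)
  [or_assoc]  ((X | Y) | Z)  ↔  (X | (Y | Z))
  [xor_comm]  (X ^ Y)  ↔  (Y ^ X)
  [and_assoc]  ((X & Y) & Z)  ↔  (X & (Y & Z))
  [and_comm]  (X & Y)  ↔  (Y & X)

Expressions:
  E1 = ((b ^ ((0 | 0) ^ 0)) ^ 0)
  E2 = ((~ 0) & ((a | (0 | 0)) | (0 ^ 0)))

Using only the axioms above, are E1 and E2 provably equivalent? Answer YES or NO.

NO

The axioms are sound identities: if E1 ↔* E2 then E1 and E2 evaluate identically under any assignment.
Under a=0, b=1: E1 evaluates to 1, E2 to 0. Distinct ⇒ no rewrite sequence connects them.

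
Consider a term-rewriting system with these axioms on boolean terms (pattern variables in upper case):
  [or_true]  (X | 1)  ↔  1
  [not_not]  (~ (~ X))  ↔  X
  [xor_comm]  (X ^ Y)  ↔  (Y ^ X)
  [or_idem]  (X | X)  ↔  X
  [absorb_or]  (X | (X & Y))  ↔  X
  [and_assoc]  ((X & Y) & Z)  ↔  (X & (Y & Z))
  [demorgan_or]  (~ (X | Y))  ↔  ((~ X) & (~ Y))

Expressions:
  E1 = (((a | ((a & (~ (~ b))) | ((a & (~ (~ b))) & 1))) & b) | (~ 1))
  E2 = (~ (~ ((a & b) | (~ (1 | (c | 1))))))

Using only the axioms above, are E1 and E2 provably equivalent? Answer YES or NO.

1. [absorb_or →] ((a & (~ (~ b))) | ((a & (~ (~ b))) & 1))  →  (a & (~ (~ b)));  E1 = (((a | (a & (~ (~ b)))) & b) | (~ 1))
2. [not_not →] (~ (~ b))  →  b;  E1 = (((a | (a & b)) & b) | (~ 1))
3. [absorb_or →] (a | (a & b))  →  a;  E1 = ((a & b) | (~ 1))
4. [or_true ←] 1  →  (1 | 1);  E1 = ((a & b) | (~ (1 | 1)))
5. [not_not ←] ((a & b) | (~ (1 | 1)))  →  (~ (~ ((a & b) | (~ (1 | 1)))))
6. [or_true ←] 1  →  (c | 1);  this is E2

YES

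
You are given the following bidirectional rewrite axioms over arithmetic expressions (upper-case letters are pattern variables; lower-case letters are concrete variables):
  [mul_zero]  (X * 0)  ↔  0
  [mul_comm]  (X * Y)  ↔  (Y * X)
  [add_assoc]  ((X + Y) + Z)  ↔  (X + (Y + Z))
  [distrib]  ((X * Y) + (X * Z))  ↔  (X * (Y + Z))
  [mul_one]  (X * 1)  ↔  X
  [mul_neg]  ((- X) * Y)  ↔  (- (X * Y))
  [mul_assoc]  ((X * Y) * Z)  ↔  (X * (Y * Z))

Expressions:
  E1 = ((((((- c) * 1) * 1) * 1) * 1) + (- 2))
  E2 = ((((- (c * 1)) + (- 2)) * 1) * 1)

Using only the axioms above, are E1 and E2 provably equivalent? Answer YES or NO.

YES

step 1: mul_one (→) rewrites (((- c) * 1) * 1) into ((- c) * 1), now (((((- c) * 1) * 1) * 1) + (- 2))
step 2: mul_one (→) rewrites ((((- c) * 1) * 1) * 1) into (((- c) * 1) * 1), now ((((- c) * 1) * 1) + (- 2))
step 3: mul_one (→) rewrites ((- c) * 1) into (- c), now (((- c) * 1) + (- 2))
step 4: mul_one (→) rewrites ((- c) * 1) into (- c), now ((- c) + (- 2))
step 5: mul_one (←) rewrites ((- c) + (- 2)) into (((- c) + (- 2)) * 1)
step 6: mul_one (←) rewrites ((- c) + (- 2)) into (((- c) + (- 2)) * 1), now ((((- c) + (- 2)) * 1) * 1)
step 7: mul_one (←) rewrites c into (c * 1), which is E2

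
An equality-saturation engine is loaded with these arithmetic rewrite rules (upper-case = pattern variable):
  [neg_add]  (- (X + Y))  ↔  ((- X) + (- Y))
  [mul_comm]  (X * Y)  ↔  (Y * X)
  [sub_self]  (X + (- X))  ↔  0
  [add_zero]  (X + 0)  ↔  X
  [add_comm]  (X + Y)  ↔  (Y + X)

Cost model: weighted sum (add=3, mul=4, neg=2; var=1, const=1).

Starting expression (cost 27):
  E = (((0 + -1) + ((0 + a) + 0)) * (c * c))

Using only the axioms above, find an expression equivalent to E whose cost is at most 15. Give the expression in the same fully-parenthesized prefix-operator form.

1. [add_zero →] ((0 + a) + 0)  →  (0 + a);  E = (((0 + -1) + (0 + a)) * (c * c))
2. [add_comm →] (0 + -1)  →  (-1 + 0);  E = (((-1 + 0) + (0 + a)) * (c * c))
3. [add_zero →] (-1 + 0)  →  -1;  E = ((-1 + (0 + a)) * (c * c))
4. [add_comm →] (0 + a)  →  (a + 0);  E = ((-1 + (a + 0)) * (c * c))
5. [add_zero →] (a + 0)  →  a;  cost 15 ≤ 15, done

((-1 + a) * (c * c))   [cost 15]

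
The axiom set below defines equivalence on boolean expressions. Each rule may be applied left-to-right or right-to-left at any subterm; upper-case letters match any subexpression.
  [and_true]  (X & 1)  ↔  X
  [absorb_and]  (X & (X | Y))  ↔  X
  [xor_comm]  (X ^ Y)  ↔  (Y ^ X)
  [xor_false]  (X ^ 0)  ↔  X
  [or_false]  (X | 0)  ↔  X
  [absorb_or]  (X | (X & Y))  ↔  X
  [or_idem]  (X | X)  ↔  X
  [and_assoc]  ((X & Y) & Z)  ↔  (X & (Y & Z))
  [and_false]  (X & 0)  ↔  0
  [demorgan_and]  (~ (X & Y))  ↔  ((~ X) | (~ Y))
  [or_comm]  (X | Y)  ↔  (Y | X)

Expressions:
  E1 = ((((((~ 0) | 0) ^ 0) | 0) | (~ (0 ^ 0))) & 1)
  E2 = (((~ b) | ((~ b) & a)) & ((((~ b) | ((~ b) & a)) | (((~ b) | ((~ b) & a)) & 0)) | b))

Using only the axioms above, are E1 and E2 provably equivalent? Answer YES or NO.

NO

All listed rules preserve value, hence provable equivalence implies equal values everywhere; look for a separating assignment.
a=0, b=1 gives E1 ↦ 1, E2 ↦ 0; values differ ⇒ not provably equivalent.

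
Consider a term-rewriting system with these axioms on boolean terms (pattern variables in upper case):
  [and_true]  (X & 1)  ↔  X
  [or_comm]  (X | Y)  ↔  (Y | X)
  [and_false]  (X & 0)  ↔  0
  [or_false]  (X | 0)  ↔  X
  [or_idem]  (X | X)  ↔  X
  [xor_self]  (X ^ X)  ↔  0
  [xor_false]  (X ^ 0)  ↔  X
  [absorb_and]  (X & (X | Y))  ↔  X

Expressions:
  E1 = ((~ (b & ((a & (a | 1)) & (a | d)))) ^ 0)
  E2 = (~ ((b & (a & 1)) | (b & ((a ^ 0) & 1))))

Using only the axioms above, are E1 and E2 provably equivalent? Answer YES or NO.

YES

1. [absorb_and →] (a & (a | 1))  →  a;  E1 = ((~ (b & (a & (a | d)))) ^ 0)
2. [absorb_and →] (a & (a | d))  →  a;  E1 = ((~ (b & a)) ^ 0)
3. [xor_false →] ((~ (b & a)) ^ 0)  →  (~ (b & a))
4. [and_true ←] a  →  (a & 1);  E1 = (~ (b & (a & 1)))
5. [or_idem ←] (b & (a & 1))  →  ((b & (a & 1)) | (b & (a & 1)));  E1 = (~ ((b & (a & 1)) | (b & (a & 1))))
6. [xor_false ←] a  →  (a ^ 0);  this is E2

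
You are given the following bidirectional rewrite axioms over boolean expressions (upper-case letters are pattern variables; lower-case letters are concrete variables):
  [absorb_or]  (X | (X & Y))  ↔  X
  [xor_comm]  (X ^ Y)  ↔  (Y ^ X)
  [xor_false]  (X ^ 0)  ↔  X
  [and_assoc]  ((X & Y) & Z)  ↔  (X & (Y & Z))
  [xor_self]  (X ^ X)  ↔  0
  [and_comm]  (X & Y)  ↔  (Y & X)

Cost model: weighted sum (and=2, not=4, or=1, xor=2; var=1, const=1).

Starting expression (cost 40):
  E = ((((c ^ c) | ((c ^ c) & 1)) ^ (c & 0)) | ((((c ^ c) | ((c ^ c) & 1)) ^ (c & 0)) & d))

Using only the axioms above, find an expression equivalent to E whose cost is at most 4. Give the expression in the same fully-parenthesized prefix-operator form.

1. [absorb_or →] ((((c ^ c) | ((c ^ c) & 1)) ^ (c & 0)) | ((((c ^ c) | ((c ^ c) & 1)) ^ (c & 0)) & d))  →  (((c ^ c) | ((c ^ c) & 1)) ^ (c & 0))
2. [absorb_or →] ((c ^ c) | ((c ^ c) & 1))  →  (c ^ c);  E = ((c ^ c) ^ (c & 0))
3. [xor_comm →] ((c ^ c) ^ (c & 0))  →  ((c & 0) ^ (c ^ c))
4. [xor_self →] (c ^ c)  →  0;  E = ((c & 0) ^ 0)
5. [xor_false →] ((c & 0) ^ 0)  →  (c & 0);  cost 4 ≤ 4, done

(c & 0)   [cost 4]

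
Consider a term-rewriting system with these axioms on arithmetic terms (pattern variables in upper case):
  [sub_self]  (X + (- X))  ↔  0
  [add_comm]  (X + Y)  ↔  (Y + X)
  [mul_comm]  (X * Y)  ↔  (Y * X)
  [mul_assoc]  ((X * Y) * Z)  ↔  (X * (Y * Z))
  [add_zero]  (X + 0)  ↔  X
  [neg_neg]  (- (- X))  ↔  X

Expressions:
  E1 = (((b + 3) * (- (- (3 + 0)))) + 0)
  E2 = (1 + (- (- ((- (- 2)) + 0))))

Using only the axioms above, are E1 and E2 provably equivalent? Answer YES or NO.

NO

All listed rules preserve value, hence provable equivalence implies equal values everywhere; look for a separating assignment.
b=0 gives E1 ↦ 9, E2 ↦ 3; values differ ⇒ not provably equivalent.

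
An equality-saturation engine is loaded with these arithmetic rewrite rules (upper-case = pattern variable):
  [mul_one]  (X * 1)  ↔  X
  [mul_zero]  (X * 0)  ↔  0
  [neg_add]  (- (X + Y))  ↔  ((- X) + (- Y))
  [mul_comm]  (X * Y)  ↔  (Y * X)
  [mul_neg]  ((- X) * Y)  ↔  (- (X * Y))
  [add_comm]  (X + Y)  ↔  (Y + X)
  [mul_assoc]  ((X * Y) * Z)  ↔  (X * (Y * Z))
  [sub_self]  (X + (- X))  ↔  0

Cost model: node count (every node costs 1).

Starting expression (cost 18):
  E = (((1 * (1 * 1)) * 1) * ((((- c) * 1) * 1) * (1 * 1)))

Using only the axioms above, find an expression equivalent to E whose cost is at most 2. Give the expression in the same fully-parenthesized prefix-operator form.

(1) ((- c) * 1)  =[mul_one →]=  (- c)    ⊢ (((1 * (1 * 1)) * 1) * (((- c) * 1) * (1 * 1)))
(2) (1 * (1 * 1))  =[mul_comm →]=  ((1 * 1) * 1)    ⊢ ((((1 * 1) * 1) * 1) * (((- c) * 1) * (1 * 1)))
(3) ((1 * 1) * 1)  =[mul_one →]=  (1 * 1)    ⊢ (((1 * 1) * 1) * (((- c) * 1) * (1 * 1)))
(4) ((- c) * 1)  =[mul_one →]=  (- c)    ⊢ (((1 * 1) * 1) * ((- c) * (1 * 1)))
(5) (1 * 1)  =[mul_one →]=  1    ⊢ (((1 * 1) * 1) * ((- c) * 1))
(6) ((1 * 1) * 1)  =[mul_one →]=  (1 * 1)    ⊢ ((1 * 1) * ((- c) * 1))
(7) (1 * 1)  =[mul_one →]=  1    ⊢ (1 * ((- c) * 1))
(8) (1 * ((- c) * 1))  =[mul_comm →]=  (((- c) * 1) * 1)
(9) (((- c) * 1) * 1)  =[mul_assoc →]=  ((- c) * (1 * 1))
(10) (1 * 1)  =[mul_one →]=  1    ⊢ ((- c) * 1)
(11) ((- c) * 1)  =[mul_one →]=  (- c)    ⊢ cost 2, within 2

(- c)   [cost 2]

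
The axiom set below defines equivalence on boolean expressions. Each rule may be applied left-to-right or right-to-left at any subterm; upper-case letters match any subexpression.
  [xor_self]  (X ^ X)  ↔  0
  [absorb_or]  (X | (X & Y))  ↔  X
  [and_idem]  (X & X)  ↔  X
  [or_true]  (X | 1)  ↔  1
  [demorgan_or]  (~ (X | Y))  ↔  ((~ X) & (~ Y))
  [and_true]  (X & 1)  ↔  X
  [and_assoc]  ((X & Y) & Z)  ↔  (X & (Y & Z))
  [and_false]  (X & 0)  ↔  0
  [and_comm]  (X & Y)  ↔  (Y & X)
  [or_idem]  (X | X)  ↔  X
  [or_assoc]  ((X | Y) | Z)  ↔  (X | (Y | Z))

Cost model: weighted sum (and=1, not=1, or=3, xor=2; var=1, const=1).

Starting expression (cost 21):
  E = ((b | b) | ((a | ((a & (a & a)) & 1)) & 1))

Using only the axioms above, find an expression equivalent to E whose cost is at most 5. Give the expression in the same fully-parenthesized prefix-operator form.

(b | a)   [cost 5]

(1) (a & a)  =[and_idem →]=  a    ⊢ ((b | b) | ((a | ((a & a) & 1)) & 1))
(2) (a & a)  =[and_idem →]=  a    ⊢ ((b | b) | ((a | (a & 1)) & 1))
(3) (a | (a & 1))  =[absorb_or →]=  a    ⊢ ((b | b) | (a & 1))
(4) (a & 1)  =[and_true →]=  a    ⊢ ((b | b) | a)
(5) (b | b)  =[or_idem →]=  b    ⊢ cost 5, within 5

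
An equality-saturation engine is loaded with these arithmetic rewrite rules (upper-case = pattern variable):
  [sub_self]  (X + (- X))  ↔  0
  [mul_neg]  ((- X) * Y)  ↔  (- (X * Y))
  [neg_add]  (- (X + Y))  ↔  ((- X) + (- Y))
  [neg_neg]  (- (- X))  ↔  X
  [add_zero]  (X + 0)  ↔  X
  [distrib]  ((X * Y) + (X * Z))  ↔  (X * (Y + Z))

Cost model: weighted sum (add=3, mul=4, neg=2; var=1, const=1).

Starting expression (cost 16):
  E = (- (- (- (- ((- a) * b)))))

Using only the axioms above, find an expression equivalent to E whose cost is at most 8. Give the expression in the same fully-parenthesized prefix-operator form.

((- a) * b)   [cost 8]

(1) (- (- ((- a) * b)))  =[neg_neg →]=  ((- a) * b)    ⊢ (- (- ((- a) * b)))
(2) (- (- ((- a) * b)))  =[neg_neg →]=  ((- a) * b)    ⊢ cost 8, within 8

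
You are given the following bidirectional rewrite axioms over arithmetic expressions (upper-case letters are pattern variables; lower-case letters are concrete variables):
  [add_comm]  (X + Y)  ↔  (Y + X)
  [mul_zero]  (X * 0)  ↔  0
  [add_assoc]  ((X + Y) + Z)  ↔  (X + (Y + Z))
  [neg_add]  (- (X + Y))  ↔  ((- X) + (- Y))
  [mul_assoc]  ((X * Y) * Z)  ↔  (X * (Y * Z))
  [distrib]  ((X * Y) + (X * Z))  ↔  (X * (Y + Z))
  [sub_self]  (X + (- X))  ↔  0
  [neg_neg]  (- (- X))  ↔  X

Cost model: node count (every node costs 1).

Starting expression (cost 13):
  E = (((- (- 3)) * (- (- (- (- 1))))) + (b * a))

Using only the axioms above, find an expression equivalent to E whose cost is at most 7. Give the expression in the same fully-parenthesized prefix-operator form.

((3 * 1) + (b * a))   [cost 7]

1. [neg_neg →] (- (- 3))  →  3;  E = ((3 * (- (- (- (- 1))))) + (b * a))
2. [neg_neg →] (- (- (- (- 1))))  →  (- (- 1));  E = ((3 * (- (- 1))) + (b * a))
3. [neg_neg →] (- (- 1))  →  1;  cost 7 ≤ 7, done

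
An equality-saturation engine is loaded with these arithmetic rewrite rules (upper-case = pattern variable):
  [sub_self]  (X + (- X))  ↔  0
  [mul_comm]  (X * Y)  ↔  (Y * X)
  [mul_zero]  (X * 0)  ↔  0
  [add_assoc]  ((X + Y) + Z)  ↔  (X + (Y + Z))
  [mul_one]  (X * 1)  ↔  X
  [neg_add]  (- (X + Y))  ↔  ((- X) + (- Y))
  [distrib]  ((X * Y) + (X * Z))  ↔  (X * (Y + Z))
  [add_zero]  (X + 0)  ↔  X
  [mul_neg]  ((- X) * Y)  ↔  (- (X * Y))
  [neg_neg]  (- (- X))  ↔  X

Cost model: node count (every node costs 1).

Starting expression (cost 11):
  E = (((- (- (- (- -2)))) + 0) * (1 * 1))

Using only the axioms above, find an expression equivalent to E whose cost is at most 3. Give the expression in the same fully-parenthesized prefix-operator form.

(- (- -2))   [cost 3]

1. [neg_neg →] (- (- -2))  →  -2;  E = (((- (- -2)) + 0) * (1 * 1))
2. [mul_one →] (1 * 1)  →  1;  E = (((- (- -2)) + 0) * 1)
3. [mul_one →] (((- (- -2)) + 0) * 1)  →  ((- (- -2)) + 0)
4. [add_zero →] ((- (- -2)) + 0)  →  (- (- -2));  cost 3 ≤ 3, done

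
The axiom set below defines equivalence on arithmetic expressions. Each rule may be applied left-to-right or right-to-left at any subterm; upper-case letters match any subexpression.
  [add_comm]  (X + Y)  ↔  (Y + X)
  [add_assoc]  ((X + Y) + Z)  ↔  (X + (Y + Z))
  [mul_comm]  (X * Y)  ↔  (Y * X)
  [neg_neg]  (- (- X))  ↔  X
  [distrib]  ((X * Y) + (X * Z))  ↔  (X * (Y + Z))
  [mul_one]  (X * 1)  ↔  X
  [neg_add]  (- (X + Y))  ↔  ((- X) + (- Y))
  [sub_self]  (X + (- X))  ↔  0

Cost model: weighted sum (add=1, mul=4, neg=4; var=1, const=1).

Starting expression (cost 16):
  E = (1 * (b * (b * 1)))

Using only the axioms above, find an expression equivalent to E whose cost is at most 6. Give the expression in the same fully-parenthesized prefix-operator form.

(1) (1 * (b * (b * 1)))  =[mul_comm →]=  ((b * (b * 1)) * 1)
(2) ((b * (b * 1)) * 1)  =[mul_one →]=  (b * (b * 1))
(3) (b * 1)  =[mul_one →]=  b    ⊢ cost 6, within 6

(b * b)   [cost 6]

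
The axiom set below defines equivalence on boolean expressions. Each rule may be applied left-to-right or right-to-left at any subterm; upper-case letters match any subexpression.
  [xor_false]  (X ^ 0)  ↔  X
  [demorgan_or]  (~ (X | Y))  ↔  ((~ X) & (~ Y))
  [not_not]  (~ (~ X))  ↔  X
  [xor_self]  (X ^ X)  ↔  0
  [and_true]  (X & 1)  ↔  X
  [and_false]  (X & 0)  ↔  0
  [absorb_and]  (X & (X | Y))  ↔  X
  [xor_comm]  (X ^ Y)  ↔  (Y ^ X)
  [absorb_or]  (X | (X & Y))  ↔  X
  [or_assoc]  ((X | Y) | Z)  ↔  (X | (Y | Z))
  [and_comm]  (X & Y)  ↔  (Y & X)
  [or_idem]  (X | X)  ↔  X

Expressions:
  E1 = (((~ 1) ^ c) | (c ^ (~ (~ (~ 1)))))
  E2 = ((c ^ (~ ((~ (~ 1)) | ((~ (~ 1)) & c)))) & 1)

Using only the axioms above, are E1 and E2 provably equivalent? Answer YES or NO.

YES

(1) ((~ 1) ^ c)  =[xor_comm →]=  (c ^ (~ 1))    ⊢ ((c ^ (~ 1)) | (c ^ (~ (~ (~ 1)))))
(2) (~ (~ (~ 1)))  =[not_not →]=  (~ 1)    ⊢ ((c ^ (~ 1)) | (c ^ (~ 1)))
(3) ((c ^ (~ 1)) | (c ^ (~ 1)))  =[or_idem →]=  (c ^ (~ 1))
(4) (~ 1)  =[not_not ←]=  (~ (~ (~ 1)))    ⊢ (c ^ (~ (~ (~ 1))))
(5) (c ^ (~ (~ (~ 1))))  =[and_true ←]=  ((c ^ (~ (~ (~ 1)))) & 1)
(6) (~ (~ 1))  =[absorb_or ←]=  ((~ (~ 1)) | ((~ (~ 1)) & c))    ⊢ E2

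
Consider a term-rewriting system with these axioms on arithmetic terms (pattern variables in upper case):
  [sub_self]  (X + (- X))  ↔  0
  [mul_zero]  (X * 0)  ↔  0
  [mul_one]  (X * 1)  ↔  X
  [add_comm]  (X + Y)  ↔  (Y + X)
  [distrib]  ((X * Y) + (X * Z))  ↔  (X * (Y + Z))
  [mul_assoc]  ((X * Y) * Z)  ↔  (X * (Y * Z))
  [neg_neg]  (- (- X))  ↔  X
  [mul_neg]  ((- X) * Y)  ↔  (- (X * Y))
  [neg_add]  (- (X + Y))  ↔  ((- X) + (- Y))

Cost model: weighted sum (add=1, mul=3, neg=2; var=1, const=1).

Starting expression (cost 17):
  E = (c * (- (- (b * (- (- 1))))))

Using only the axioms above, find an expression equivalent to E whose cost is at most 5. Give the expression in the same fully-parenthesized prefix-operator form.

step 1: neg_neg (→) rewrites (- (- 1)) into 1, now (c * (- (- (b * 1))))
step 2: mul_one (→) rewrites (b * 1) into b, now (c * (- (- b)))
step 3: neg_neg (→) rewrites (- (- b)) into b, reaching cost 5 (bound 5)

(c * b)   [cost 5]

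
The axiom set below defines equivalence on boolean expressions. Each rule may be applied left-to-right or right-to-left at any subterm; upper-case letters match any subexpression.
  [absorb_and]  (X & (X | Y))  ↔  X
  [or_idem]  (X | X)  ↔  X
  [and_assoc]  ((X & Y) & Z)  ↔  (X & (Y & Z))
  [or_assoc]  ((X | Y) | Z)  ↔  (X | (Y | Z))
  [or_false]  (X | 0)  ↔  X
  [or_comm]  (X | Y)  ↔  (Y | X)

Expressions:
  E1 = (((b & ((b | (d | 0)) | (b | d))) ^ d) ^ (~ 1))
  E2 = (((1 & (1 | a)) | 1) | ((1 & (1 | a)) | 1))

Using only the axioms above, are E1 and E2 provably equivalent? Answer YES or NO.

NO

All listed rules preserve value, hence provable equivalence implies equal values everywhere; look for a separating assignment.
a=0, b=0, d=0 gives E1 ↦ 0, E2 ↦ 1; values differ ⇒ not provably equivalent.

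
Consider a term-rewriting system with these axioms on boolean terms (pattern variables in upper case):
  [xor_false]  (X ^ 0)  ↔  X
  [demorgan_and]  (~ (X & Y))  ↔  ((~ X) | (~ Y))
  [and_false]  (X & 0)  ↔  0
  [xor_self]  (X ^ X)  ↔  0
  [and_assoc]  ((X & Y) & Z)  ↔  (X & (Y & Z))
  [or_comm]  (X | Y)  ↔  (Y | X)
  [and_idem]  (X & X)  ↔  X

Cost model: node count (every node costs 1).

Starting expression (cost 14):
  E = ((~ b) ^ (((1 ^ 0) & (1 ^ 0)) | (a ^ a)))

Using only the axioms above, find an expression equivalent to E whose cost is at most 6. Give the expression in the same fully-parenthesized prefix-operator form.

step 1: and_idem (→) rewrites ((1 ^ 0) & (1 ^ 0)) into (1 ^ 0), now ((~ b) ^ ((1 ^ 0) | (a ^ a)))
step 2: xor_self (→) rewrites (a ^ a) into 0, now ((~ b) ^ ((1 ^ 0) | 0))
step 3: xor_false (→) rewrites (1 ^ 0) into 1, reaching cost 6 (bound 6)

((~ b) ^ (1 | 0))   [cost 6]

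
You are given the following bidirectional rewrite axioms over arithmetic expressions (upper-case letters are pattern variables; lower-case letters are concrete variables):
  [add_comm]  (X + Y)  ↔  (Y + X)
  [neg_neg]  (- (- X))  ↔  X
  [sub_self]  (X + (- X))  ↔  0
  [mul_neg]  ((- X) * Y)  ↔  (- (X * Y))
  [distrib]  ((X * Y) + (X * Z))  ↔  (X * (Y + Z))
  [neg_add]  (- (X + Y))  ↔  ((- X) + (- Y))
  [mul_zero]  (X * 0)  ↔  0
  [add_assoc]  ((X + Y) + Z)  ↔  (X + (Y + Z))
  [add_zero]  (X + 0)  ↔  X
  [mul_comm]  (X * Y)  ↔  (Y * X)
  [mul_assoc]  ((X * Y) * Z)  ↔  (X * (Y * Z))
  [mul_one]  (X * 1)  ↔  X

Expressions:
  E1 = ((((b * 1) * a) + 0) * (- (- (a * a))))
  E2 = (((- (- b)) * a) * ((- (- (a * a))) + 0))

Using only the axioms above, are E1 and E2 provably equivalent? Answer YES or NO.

(1) (b * 1)  =[mul_one →]=  b    ⊢ (((b * a) + 0) * (- (- (a * a))))
(2) ((b * a) + 0)  =[add_zero →]=  (b * a)    ⊢ ((b * a) * (- (- (a * a))))
(3) (- (- (a * a)))  =[neg_neg →]=  (a * a)    ⊢ ((b * a) * (a * a))
(4) b  =[neg_neg ←]=  (- (- b))    ⊢ (((- (- b)) * a) * (a * a))
(5) (a * a)  =[add_zero ←]=  ((a * a) + 0)    ⊢ (((- (- b)) * a) * ((a * a) + 0))
(6) (a * a)  =[neg_neg ←]=  (- (- (a * a)))    ⊢ E2

YES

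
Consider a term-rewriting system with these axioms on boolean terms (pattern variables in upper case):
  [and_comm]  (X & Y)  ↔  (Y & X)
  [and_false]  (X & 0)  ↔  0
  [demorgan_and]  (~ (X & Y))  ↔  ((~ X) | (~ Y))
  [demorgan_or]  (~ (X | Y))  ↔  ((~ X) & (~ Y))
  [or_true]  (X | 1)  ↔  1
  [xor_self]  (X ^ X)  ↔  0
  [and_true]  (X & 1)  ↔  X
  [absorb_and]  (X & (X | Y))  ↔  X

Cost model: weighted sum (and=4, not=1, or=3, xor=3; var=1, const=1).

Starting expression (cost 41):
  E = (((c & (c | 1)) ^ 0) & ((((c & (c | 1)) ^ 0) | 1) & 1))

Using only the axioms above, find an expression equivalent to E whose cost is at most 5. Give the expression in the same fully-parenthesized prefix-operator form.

(c ^ 0)   [cost 5]

step 1: and_true (→) rewrites ((((c & (c | 1)) ^ 0) | 1) & 1) into (((c & (c | 1)) ^ 0) | 1), now (((c & (c | 1)) ^ 0) & (((c & (c | 1)) ^ 0) | 1))
step 2: absorb_and (→) rewrites (((c & (c | 1)) ^ 0) & (((c & (c | 1)) ^ 0) | 1)) into ((c & (c | 1)) ^ 0)
step 3: absorb_and (→) rewrites (c & (c | 1)) into c, reaching cost 5 (bound 5)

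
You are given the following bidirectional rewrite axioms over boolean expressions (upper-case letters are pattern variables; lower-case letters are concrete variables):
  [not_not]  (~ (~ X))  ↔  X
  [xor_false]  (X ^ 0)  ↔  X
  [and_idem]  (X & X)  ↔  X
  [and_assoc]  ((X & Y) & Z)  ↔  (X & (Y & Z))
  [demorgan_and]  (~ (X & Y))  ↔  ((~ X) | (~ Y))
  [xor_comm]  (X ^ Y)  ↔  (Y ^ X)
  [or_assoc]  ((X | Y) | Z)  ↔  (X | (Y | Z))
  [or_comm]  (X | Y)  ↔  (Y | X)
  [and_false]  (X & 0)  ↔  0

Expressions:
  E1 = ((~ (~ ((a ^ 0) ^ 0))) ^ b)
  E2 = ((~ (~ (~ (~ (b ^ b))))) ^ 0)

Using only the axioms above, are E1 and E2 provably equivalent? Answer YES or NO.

Every axiom is a valid identity, so a rewrite proof would force E1 and E2 to agree under every assignment.
At a=0, b=1: E1 = 1 but E2 = 0; they differ, so no derivation exists.

NO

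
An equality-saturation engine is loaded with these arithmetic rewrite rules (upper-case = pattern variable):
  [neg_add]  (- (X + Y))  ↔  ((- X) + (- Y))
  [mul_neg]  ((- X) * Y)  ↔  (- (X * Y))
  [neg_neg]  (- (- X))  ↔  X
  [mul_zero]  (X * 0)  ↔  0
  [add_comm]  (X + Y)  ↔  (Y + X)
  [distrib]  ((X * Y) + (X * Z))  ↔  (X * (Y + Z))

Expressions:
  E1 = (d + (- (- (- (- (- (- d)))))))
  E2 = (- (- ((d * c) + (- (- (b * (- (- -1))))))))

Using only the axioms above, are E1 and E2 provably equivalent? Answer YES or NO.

NO

All listed rules preserve value, hence provable equivalence implies equal values everywhere; look for a separating assignment.
b=0, c=0, d=1 gives E1 ↦ 2, E2 ↦ 0; values differ ⇒ not provably equivalent.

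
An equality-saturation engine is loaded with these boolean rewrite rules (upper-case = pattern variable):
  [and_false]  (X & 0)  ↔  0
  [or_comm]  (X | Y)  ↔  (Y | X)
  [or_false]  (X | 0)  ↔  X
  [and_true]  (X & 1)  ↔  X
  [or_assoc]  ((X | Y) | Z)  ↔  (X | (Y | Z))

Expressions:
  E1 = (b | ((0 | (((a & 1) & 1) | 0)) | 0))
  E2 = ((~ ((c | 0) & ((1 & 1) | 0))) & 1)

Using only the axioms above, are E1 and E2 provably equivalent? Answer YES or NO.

All listed rules preserve value, hence provable equivalence implies equal values everywhere; look for a separating assignment.
a=0, b=0, c=0 gives E1 ↦ 0, E2 ↦ 1; values differ ⇒ not provably equivalent.

NO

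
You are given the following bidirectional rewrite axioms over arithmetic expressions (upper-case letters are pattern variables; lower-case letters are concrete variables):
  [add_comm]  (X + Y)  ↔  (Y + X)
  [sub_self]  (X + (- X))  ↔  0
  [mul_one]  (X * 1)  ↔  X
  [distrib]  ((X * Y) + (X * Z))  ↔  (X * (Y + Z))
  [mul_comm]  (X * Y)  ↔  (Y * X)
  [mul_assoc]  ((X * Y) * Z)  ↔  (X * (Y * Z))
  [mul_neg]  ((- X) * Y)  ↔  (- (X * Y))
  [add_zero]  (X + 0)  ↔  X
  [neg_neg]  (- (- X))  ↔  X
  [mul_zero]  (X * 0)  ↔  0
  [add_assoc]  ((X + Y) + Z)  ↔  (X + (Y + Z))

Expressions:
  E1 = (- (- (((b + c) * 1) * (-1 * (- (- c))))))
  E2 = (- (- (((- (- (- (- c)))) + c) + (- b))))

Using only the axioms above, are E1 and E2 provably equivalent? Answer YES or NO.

The axioms are sound identities: if E1 ↔* E2 then E1 and E2 evaluate identically under any assignment.
Under b=0, c=1: E1 evaluates to -1, E2 to 2. Distinct ⇒ no rewrite sequence connects them.

NO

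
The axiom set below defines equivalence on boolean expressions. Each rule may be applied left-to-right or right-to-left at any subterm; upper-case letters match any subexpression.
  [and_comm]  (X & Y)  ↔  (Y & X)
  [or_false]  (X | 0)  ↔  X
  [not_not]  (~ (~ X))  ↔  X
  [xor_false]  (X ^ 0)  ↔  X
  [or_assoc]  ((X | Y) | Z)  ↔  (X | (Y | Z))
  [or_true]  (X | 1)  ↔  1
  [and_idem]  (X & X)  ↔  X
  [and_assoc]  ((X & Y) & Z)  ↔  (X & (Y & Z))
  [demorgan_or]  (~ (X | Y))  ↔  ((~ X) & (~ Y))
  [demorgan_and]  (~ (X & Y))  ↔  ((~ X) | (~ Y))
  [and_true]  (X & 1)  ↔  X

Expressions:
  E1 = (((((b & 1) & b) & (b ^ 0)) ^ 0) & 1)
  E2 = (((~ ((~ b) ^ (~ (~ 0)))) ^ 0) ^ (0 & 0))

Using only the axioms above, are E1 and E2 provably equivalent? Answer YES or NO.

(1) (b & 1)  =[and_true →]=  b    ⊢ ((((b & b) & (b ^ 0)) ^ 0) & 1)
(2) (b ^ 0)  =[xor_false →]=  b    ⊢ ((((b & b) & b) ^ 0) & 1)
(3) (b & b)  =[and_idem →]=  b    ⊢ (((b & b) ^ 0) & 1)
(4) (((b & b) ^ 0) & 1)  =[and_true →]=  ((b & b) ^ 0)
(5) (b & b)  =[and_idem →]=  b    ⊢ (b ^ 0)
(6) 0  =[and_idem ←]=  (0 & 0)    ⊢ (b ^ (0 & 0))
(7) b  =[not_not ←]=  (~ (~ b))    ⊢ ((~ (~ b)) ^ (0 & 0))
(8) (~ b)  =[xor_false ←]=  ((~ b) ^ 0)    ⊢ ((~ ((~ b) ^ 0)) ^ (0 & 0))
(9) (~ ((~ b) ^ 0))  =[xor_false ←]=  ((~ ((~ b) ^ 0)) ^ 0)    ⊢ (((~ ((~ b) ^ 0)) ^ 0) ^ (0 & 0))
(10) 0  =[not_not ←]=  (~ (~ 0))    ⊢ E2

YES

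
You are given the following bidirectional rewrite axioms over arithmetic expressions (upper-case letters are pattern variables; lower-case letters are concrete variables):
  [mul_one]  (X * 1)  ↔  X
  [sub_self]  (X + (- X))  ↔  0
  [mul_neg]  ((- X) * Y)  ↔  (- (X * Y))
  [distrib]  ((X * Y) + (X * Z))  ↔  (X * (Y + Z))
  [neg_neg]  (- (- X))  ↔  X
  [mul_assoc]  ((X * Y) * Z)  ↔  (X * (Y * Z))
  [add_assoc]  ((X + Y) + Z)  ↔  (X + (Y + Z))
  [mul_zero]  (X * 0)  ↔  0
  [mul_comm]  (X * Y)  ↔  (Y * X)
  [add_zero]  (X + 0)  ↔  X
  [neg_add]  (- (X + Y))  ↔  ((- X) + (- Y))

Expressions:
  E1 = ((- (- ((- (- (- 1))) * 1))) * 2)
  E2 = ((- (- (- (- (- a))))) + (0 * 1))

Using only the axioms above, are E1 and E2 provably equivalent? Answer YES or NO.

NO

Every axiom is a valid identity, so a rewrite proof would force E1 and E2 to agree under every assignment.
At a=0: E1 = -2 but E2 = 0; they differ, so no derivation exists.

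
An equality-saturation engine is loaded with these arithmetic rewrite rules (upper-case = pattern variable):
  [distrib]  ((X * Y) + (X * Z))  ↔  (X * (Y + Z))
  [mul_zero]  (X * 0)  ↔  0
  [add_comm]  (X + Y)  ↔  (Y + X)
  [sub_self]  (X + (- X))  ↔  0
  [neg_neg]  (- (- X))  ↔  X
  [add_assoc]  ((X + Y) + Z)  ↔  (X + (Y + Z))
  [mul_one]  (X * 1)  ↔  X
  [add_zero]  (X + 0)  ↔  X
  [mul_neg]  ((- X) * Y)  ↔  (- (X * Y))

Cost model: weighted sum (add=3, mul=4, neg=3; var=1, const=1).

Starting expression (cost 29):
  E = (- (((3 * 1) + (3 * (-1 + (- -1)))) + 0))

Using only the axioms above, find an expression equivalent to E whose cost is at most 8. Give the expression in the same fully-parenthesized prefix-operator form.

1. [sub_self →] (-1 + (- -1))  →  0;  E = (- (((3 * 1) + (3 * 0)) + 0))
2. [distrib →] ((3 * 1) + (3 * 0))  →  (3 * (1 + 0));  E = (- ((3 * (1 + 0)) + 0))
3. [add_zero →] (1 + 0)  →  1;  E = (- ((3 * 1) + 0))
4. [mul_one →] (3 * 1)  →  3;  cost 8 ≤ 8, done

(- (3 + 0))   [cost 8]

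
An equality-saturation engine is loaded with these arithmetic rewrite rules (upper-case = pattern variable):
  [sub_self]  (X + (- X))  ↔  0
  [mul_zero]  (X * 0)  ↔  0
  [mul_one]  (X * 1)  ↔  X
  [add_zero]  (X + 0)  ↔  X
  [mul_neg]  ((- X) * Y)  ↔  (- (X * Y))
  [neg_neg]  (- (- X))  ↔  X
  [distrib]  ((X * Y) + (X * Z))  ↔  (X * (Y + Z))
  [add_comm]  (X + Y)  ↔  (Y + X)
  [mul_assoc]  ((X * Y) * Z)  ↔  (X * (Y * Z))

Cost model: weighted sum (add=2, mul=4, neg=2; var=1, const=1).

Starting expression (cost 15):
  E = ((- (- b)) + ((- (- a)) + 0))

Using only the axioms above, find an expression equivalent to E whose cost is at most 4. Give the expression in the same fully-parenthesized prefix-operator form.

(a + b)   [cost 4]

1. [add_zero →] ((- (- a)) + 0)  →  (- (- a));  E = ((- (- b)) + (- (- a)))
2. [add_comm →] ((- (- b)) + (- (- a)))  →  ((- (- a)) + (- (- b)))
3. [neg_neg →] (- (- a))  →  a;  E = (a + (- (- b)))
4. [neg_neg →] (- (- b))  →  b;  cost 4 ≤ 4, done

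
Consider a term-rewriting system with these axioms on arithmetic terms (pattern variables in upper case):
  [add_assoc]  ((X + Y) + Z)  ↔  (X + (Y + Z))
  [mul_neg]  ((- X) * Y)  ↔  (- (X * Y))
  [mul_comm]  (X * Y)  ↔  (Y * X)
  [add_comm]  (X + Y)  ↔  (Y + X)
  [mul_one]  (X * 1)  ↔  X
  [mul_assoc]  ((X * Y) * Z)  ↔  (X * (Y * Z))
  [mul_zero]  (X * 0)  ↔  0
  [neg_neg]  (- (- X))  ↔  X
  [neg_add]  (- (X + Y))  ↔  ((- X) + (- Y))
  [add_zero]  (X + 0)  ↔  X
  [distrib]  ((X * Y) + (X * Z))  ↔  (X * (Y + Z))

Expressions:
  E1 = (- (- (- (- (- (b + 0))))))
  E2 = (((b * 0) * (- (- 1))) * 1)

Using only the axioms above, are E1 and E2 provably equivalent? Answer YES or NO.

Every axiom is a valid identity, so a rewrite proof would force E1 and E2 to agree under every assignment.
At b=1: E1 = -1 but E2 = 0; they differ, so no derivation exists.

NO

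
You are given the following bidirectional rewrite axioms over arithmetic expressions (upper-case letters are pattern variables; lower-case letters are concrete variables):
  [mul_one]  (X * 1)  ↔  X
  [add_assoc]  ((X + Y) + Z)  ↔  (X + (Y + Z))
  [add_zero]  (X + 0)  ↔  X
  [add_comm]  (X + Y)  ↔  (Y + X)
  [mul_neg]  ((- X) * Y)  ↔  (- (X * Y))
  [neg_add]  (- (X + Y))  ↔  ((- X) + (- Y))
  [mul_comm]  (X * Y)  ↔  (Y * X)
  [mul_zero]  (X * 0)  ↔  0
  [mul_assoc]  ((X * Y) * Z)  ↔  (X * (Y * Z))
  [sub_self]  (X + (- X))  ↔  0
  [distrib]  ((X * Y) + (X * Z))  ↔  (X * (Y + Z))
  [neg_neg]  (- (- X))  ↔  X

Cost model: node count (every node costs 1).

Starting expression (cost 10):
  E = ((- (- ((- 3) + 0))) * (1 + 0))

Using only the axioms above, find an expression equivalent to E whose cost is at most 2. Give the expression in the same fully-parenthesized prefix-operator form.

step 1: neg_neg (→) rewrites (- (- ((- 3) + 0))) into ((- 3) + 0), now (((- 3) + 0) * (1 + 0))
step 2: add_zero (→) rewrites (1 + 0) into 1, now (((- 3) + 0) * 1)
step 3: add_zero (→) rewrites ((- 3) + 0) into (- 3), now ((- 3) * 1)
step 4: mul_one (→) rewrites ((- 3) * 1) into (- 3), reaching cost 2 (bound 2)

(- 3)   [cost 2]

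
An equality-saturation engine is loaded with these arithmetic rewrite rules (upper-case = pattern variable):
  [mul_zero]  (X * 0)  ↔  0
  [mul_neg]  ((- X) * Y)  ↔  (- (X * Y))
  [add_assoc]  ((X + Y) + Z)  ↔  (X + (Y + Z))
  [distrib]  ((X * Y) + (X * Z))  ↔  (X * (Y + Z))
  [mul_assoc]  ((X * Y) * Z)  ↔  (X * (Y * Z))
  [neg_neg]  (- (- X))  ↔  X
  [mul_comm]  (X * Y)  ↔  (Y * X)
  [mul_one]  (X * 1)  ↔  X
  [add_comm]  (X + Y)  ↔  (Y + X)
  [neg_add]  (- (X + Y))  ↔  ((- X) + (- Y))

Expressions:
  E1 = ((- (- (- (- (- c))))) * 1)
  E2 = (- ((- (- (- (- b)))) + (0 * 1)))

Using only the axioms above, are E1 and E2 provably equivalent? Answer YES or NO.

All listed rules preserve value, hence provable equivalence implies equal values everywhere; look for a separating assignment.
b=0, c=1 gives E1 ↦ -1, E2 ↦ 0; values differ ⇒ not provably equivalent.

NO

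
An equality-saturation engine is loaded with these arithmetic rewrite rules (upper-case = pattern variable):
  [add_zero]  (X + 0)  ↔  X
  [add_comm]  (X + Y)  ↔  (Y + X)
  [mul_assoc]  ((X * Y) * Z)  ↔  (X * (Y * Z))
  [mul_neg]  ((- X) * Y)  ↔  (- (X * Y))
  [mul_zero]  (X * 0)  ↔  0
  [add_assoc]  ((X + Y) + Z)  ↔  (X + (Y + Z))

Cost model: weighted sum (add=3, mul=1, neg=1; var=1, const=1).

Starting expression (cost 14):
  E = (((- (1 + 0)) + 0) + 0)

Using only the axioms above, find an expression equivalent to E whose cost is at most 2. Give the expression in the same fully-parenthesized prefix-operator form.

(- 1)   [cost 2]

1. [add_zero →] ((- (1 + 0)) + 0)  →  (- (1 + 0));  E = ((- (1 + 0)) + 0)
2. [add_zero →] (1 + 0)  →  1;  E = ((- 1) + 0)
3. [add_zero →] ((- 1) + 0)  →  (- 1);  cost 2 ≤ 2, done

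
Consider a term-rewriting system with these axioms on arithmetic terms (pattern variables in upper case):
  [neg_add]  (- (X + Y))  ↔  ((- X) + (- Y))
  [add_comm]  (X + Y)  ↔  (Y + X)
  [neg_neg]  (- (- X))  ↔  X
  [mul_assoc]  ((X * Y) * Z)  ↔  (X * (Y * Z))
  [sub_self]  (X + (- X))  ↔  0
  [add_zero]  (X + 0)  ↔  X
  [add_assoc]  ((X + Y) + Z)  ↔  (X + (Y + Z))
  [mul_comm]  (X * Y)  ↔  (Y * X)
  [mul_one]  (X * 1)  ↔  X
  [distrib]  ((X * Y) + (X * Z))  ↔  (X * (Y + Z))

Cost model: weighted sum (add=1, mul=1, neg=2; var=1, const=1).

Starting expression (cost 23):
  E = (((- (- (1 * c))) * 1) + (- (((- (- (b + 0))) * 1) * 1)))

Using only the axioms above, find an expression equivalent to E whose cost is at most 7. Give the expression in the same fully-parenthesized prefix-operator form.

((c * 1) + (- b))   [cost 7]

(1) (- (- (b + 0)))  =[neg_neg →]=  (b + 0)    ⊢ (((- (- (1 * c))) * 1) + (- (((b + 0) * 1) * 1)))
(2) (((b + 0) * 1) * 1)  =[mul_one →]=  ((b + 0) * 1)    ⊢ (((- (- (1 * c))) * 1) + (- ((b + 0) * 1)))
(3) (1 * c)  =[mul_comm →]=  (c * 1)    ⊢ (((- (- (c * 1))) * 1) + (- ((b + 0) * 1)))
(4) (- (- (c * 1)))  =[neg_neg →]=  (c * 1)    ⊢ (((c * 1) * 1) + (- ((b + 0) * 1)))
(5) (b + 0)  =[add_zero →]=  b    ⊢ (((c * 1) * 1) + (- (b * 1)))
(6) ((c * 1) * 1)  =[mul_assoc →]=  (c * (1 * 1))    ⊢ ((c * (1 * 1)) + (- (b * 1)))
(7) (1 * 1)  =[mul_one →]=  1    ⊢ ((c * 1) + (- (b * 1)))
(8) (b * 1)  =[mul_one →]=  b    ⊢ cost 7, within 7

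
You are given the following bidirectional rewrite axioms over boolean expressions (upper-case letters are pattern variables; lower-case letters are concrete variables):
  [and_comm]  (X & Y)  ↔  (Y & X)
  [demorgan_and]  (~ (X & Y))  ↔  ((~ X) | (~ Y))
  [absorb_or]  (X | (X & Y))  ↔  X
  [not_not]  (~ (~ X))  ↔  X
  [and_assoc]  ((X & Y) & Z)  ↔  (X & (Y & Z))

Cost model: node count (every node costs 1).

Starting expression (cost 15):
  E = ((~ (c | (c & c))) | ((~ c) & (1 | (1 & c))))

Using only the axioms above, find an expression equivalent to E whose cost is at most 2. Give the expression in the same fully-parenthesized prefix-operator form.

step 1: absorb_or (→) rewrites (1 | (1 & c)) into 1, now ((~ (c | (c & c))) | ((~ c) & 1))
step 2: absorb_or (→) rewrites (c | (c & c)) into c, now ((~ c) | ((~ c) & 1))
step 3: absorb_or (→) rewrites ((~ c) | ((~ c) & 1)) into (~ c), reaching cost 2 (bound 2)

(~ c)   [cost 2]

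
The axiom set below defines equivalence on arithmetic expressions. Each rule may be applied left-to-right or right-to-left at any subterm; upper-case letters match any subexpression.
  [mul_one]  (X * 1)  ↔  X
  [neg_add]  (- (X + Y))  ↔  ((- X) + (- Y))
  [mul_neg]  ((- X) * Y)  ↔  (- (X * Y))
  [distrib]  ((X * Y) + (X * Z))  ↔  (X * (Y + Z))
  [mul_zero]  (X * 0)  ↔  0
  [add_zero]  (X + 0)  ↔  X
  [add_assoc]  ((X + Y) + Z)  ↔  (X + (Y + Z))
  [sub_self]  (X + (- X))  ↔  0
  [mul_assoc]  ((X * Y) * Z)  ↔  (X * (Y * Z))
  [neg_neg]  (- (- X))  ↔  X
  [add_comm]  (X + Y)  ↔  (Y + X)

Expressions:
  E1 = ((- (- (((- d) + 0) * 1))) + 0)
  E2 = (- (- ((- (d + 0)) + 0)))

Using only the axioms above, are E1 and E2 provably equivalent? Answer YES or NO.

step 1: add_zero (→) rewrites ((- d) + 0) into (- d), now ((- (- ((- d) * 1))) + 0)
step 2: mul_one (→) rewrites ((- d) * 1) into (- d), now ((- (- (- d))) + 0)
step 3: neg_neg (→) rewrites (- (- d)) into d, now ((- d) + 0)
step 4: add_zero (→) rewrites ((- d) + 0) into (- d)
step 5: neg_neg (←) rewrites d into (- (- d)), now (- (- (- d)))
step 6: add_zero (←) rewrites d into (d + 0), now (- (- (- (d + 0))))
step 7: add_zero (←) rewrites (- (d + 0)) into ((- (d + 0)) + 0), which is E2

YES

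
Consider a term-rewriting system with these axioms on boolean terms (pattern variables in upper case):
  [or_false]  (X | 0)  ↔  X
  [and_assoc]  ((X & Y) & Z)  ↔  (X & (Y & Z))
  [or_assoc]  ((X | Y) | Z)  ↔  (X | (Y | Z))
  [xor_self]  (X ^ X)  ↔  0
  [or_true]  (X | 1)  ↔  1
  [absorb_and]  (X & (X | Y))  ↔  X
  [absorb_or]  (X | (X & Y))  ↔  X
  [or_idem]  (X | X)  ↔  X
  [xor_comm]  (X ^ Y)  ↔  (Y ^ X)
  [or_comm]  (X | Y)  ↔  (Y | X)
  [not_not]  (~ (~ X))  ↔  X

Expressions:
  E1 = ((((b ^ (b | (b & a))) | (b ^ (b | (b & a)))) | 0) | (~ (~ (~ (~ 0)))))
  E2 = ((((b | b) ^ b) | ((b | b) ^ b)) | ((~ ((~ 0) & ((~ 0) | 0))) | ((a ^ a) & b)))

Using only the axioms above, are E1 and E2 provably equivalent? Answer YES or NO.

step 1: or_idem (→) rewrites ((b ^ (b | (b & a))) | (b ^ (b | (b & a)))) into (b ^ (b | (b & a))), now (((b ^ (b | (b & a))) | 0) | (~ (~ (~ (~ 0)))))
step 2: not_not (→) rewrites (~ (~ (~ (~ 0)))) into (~ (~ 0)), now (((b ^ (b | (b & a))) | 0) | (~ (~ 0)))
step 3: absorb_or (→) rewrites (b | (b & a)) into b, now (((b ^ b) | 0) | (~ (~ 0)))
step 4: not_not (→) rewrites (~ (~ 0)) into 0, now (((b ^ b) | 0) | 0)
step 5: or_false (→) rewrites (((b ^ b) | 0) | 0) into ((b ^ b) | 0)
step 6: or_false (→) rewrites ((b ^ b) | 0) into (b ^ b)
step 7: or_idem (←) rewrites b into (b | b), now ((b | b) ^ b)
step 8: or_false (←) rewrites ((b | b) ^ b) into (((b | b) ^ b) | 0)
step 9: absorb_or (←) rewrites 0 into (0 | (0 & b)), now (((b | b) ^ b) | (0 | (0 & b)))
step 10: not_not (←) rewrites 0 into (~ (~ 0)), now (((b | b) ^ b) | ((~ (~ 0)) | (0 & b)))
step 11: xor_self (←) rewrites 0 into (a ^ a), now (((b | b) ^ b) | ((~ (~ 0)) | ((a ^ a) & b)))
step 12: or_idem (←) rewrites ((b | b) ^ b) into (((b | b) ^ b) | ((b | b) ^ b)), now ((((b | b) ^ b) | ((b | b) ^ b)) | ((~ (~ 0)) | ((a ^ a) & b)))
step 13: absorb_and (←) rewrites (~ 0) into ((~ 0) & ((~ 0) | 0)), which is E2

YES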